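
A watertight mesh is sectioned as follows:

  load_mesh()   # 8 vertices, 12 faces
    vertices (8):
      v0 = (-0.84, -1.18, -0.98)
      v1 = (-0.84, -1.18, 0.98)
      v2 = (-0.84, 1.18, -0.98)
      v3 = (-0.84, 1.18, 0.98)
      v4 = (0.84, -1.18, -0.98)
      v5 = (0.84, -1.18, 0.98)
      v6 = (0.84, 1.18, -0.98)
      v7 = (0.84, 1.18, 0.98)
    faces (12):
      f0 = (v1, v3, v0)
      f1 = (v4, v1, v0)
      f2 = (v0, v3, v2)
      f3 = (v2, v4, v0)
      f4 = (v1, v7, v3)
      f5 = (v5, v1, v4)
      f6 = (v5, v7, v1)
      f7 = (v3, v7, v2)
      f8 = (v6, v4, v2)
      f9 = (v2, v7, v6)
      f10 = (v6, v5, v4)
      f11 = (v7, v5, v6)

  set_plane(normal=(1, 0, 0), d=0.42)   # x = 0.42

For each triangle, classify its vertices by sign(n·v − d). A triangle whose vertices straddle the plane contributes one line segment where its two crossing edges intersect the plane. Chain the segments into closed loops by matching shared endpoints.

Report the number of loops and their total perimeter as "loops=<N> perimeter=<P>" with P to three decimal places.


Straddling triangles (8 of 12):
  (v4,v1,v0) [+--] → (0.42, -1.18, -0.49)–(0.42, -1.18, -0.98)  len=0.4900
  (v2,v4,v0) [-+-] → (0.42, -0.59, -0.98)–(0.42, -1.18, -0.98)  len=0.5900
  (v1,v7,v3) [-+-] → (0.42, 0.59, 0.98)–(0.42, 1.18, 0.98)  len=0.5900
  (v5,v1,v4) [+-+] → (0.42, -1.18, 0.98)–(0.42, -1.18, -0.49)  len=1.4700
  (v5,v7,v1) [++-] → (0.42, 0.59, 0.98)–(0.42, -1.18, 0.98)  len=1.7700
  (v3,v7,v2) [-+-] → (0.42, 1.18, 0.98)–(0.42, 1.18, 0.49)  len=0.4900
  (v6,v4,v2) [++-] → (0.42, -0.59, -0.98)–(0.42, 1.18, -0.98)  len=1.7700
  (v2,v7,v6) [-++] → (0.42, 1.18, 0.49)–(0.42, 1.18, -0.98)  len=1.4700

Chained into 1 loop(s):
  loop 1: 8 segments, perimeter = 8.6400
Total perimeter = 8.640

loops=1 perimeter=8.640


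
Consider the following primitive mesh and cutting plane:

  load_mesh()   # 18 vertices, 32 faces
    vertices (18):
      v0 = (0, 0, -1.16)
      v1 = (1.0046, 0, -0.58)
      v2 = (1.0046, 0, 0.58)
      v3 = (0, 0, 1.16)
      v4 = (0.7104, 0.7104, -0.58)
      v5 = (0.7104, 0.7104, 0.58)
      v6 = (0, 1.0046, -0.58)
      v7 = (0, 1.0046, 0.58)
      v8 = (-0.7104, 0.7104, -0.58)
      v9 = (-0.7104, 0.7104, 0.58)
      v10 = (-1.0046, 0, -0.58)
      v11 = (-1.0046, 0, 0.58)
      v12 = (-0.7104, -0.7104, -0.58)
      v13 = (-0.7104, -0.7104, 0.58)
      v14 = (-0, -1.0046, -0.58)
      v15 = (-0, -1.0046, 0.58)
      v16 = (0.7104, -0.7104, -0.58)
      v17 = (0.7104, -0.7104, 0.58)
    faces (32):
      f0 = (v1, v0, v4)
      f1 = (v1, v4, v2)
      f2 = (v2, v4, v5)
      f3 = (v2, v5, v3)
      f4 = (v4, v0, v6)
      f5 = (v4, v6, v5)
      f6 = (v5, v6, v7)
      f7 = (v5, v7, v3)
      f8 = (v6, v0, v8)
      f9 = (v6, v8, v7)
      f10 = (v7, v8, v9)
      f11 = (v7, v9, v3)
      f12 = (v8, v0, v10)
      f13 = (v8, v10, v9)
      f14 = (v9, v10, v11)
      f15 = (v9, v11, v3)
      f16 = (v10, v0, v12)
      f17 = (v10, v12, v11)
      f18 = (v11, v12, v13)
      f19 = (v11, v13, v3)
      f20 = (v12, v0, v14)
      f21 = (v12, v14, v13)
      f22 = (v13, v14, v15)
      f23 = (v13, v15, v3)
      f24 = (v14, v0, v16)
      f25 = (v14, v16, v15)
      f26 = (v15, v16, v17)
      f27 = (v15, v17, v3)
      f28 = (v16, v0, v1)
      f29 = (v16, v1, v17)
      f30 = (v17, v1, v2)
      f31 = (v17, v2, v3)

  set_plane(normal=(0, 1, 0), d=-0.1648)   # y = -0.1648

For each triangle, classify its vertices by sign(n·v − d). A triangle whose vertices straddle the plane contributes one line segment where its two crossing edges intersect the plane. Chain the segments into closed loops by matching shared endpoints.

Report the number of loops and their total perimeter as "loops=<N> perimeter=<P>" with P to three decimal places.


loops=1 perimeter=6.561

Straddling triangles (12 of 32):
  (v10,v0,v12) [++-] → (-0.1648, -0.1648, -1.02545)–(-0.936351, -0.1648, -0.58)  len=0.8909
  (v10,v12,v11) [+-+] → (-0.936351, -0.1648, -0.58)–(-0.936351, -0.1648, 0.310901)  len=0.8909
  (v11,v12,v13) [+--] → (-0.936351, -0.1648, 0.310901)–(-0.936351, -0.1648, 0.58)  len=0.2691
  (v11,v13,v3) [+-+] → (-0.936351, -0.1648, 0.58)–(-0.1648, -0.1648, 1.02545)  len=0.8909
  (v12,v0,v14) [-+-] → (-0.1648, -0.1648, -1.02545)–(0, -0.1648, -1.06485)  len=0.1694
  (v13,v15,v3) [--+] → (0, -0.1648, 1.06485)–(-0.1648, -0.1648, 1.02545)  len=0.1694
  (v14,v0,v16) [-+-] → (0, -0.1648, -1.06485)–(0.1648, -0.1648, -1.02545)  len=0.1694
  (v15,v17,v3) [--+] → (0.1648, -0.1648, 1.02545)–(0, -0.1648, 1.06485)  len=0.1694
  (v16,v0,v1) [-++] → (0.1648, -0.1648, -1.02545)–(0.936351, -0.1648, -0.58)  len=0.8909
  (v16,v1,v17) [-+-] → (0.936351, -0.1648, -0.58)–(0.936351, -0.1648, -0.310901)  len=0.2691
  (v17,v1,v2) [-++] → (0.936351, -0.1648, -0.310901)–(0.936351, -0.1648, 0.58)  len=0.8909
  (v17,v2,v3) [-++] → (0.936351, -0.1648, 0.58)–(0.1648, -0.1648, 1.02545)  len=0.8909

Chained into 1 loop(s):
  loop 1: 12 segments, perimeter = 6.5614
Total perimeter = 6.561


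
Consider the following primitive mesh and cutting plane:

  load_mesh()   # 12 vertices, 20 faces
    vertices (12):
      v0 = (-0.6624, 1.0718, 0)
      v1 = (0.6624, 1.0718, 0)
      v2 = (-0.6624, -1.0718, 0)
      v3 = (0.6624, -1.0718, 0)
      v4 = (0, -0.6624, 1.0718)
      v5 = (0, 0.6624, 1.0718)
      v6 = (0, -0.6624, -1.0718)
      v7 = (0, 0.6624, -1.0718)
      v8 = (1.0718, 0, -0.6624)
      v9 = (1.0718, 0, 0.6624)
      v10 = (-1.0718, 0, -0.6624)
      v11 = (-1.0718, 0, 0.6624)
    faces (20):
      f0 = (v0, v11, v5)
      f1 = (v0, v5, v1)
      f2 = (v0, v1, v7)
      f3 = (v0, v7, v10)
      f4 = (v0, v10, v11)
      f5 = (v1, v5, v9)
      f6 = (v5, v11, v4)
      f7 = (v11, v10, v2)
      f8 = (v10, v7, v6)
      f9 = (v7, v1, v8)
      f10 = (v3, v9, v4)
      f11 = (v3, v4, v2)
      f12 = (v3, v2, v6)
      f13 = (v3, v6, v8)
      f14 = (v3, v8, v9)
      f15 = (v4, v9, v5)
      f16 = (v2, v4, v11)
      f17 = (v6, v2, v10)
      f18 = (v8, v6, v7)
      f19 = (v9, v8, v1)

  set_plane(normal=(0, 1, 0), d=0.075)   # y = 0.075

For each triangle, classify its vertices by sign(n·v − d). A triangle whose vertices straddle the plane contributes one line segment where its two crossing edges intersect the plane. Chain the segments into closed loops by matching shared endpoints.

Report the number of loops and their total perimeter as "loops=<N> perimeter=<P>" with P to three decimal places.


loops=1 perimeter=7.058

Straddling triangles (10 of 20):
  (v0,v11,v5) [+-+] → (-1.04315, 0.075, 0.616048)–(-0.950446, 0.075, 0.708754)  len=0.1311
  (v0,v7,v10) [++-] → (-0.950446, 0.075, -0.708754)–(-1.04315, 0.075, -0.616048)  len=0.1311
  (v0,v10,v11) [+--] → (-1.04315, 0.075, -0.616048)–(-1.04315, 0.075, 0.616048)  len=1.2321
  (v1,v5,v9) [++-] → (0.950446, 0.075, 0.708754)–(1.04315, 0.075, 0.616048)  len=0.1311
  (v5,v11,v4) [+--] → (-0.950446, 0.075, 0.708754)–(0, 0.075, 1.0718)  len=1.0174
  (v10,v7,v6) [-+-] → (-0.950446, 0.075, -0.708754)–(0, 0.075, -1.0718)  len=1.0174
  (v7,v1,v8) [++-] → (1.04315, 0.075, -0.616048)–(0.950446, 0.075, -0.708754)  len=0.1311
  (v4,v9,v5) [--+] → (0.950446, 0.075, 0.708754)–(0, 0.075, 1.0718)  len=1.0174
  (v8,v6,v7) [--+] → (0, 0.075, -1.0718)–(0.950446, 0.075, -0.708754)  len=1.0174
  (v9,v8,v1) [--+] → (1.04315, 0.075, -0.616048)–(1.04315, 0.075, 0.616048)  len=1.2321

Chained into 1 loop(s):
  loop 1: 10 segments, perimeter = 7.0583
Total perimeter = 7.058


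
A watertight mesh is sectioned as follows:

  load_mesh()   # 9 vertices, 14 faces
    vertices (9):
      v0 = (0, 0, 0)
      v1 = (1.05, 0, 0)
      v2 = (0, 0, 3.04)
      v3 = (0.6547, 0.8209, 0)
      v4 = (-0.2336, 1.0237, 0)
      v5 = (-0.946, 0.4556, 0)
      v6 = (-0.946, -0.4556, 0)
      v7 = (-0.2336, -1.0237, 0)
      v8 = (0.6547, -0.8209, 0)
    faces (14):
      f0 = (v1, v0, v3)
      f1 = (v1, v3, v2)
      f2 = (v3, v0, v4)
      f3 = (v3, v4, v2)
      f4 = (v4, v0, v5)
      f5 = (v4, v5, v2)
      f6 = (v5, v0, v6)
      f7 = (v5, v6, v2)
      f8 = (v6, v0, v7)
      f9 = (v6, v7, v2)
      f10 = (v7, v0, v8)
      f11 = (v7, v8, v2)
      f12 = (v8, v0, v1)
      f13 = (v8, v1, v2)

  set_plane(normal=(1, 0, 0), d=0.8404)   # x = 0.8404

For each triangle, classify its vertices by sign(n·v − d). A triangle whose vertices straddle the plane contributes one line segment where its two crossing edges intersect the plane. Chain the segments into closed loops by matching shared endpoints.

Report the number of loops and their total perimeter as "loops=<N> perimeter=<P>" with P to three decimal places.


loops=1 perimeter=2.364

Straddling triangles (4 of 14):
  (v1,v0,v3) [+--] → (0.8404, 0, 0)–(0.8404, 0.435266, 0)  len=0.4353
  (v1,v3,v2) [+--] → (0.8404, 0.435266, 0)–(0.8404, 0, 0.606842)  len=0.7468
  (v8,v0,v1) [--+] → (0.8404, 0, 0)–(0.8404, -0.435266, 0)  len=0.4353
  (v8,v1,v2) [-+-] → (0.8404, -0.435266, 0)–(0.8404, 0, 0.606842)  len=0.7468

Chained into 1 loop(s):
  loop 1: 4 segments, perimeter = 2.3641
Total perimeter = 2.364


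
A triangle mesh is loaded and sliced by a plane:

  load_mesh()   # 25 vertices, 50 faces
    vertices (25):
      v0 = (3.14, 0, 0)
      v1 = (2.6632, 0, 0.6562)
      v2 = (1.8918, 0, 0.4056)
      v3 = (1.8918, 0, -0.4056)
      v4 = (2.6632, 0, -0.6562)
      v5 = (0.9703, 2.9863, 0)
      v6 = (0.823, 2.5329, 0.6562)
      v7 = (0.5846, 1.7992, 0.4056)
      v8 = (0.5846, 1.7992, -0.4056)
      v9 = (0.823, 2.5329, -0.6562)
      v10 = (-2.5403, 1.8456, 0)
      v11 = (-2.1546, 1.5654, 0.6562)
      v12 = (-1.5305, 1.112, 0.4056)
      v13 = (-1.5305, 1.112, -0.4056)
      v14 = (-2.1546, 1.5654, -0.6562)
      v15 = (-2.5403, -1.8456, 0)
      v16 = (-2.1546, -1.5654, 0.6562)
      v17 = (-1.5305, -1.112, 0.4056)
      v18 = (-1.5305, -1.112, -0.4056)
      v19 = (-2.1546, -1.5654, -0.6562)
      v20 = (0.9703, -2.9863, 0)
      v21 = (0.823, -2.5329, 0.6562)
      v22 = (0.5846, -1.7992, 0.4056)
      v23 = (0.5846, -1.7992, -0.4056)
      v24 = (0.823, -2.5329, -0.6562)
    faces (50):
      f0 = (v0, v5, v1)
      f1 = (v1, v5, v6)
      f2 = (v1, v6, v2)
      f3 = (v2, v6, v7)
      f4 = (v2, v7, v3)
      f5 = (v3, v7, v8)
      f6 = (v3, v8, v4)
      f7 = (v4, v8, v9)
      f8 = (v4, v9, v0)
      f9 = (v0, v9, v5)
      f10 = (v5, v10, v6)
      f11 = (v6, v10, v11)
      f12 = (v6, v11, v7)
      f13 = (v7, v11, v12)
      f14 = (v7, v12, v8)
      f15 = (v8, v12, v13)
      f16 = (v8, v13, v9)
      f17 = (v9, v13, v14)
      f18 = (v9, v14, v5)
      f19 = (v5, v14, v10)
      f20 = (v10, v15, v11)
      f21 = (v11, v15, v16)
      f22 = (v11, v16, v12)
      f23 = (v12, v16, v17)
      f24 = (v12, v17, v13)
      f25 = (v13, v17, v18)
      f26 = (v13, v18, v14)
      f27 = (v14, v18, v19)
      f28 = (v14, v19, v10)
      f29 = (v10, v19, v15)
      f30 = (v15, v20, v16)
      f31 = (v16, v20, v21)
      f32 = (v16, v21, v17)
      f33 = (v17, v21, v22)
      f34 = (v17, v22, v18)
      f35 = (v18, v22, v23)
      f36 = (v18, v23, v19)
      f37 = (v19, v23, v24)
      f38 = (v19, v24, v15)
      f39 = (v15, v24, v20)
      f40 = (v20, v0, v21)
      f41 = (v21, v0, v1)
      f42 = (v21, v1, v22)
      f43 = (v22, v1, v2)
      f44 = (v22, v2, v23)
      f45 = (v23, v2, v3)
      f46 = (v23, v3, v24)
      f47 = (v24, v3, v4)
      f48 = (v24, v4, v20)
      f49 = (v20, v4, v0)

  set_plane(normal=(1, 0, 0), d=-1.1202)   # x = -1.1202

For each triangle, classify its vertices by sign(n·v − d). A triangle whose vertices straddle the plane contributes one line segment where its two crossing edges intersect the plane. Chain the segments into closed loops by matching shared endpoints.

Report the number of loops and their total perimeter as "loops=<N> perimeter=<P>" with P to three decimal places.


Straddling triangles (20 of 50):
  (v5,v10,v6) [+-+] → (-1.1202, 2.30703, 0)–(-1.1202, 2.1358, 0.27707)  len=0.3257
  (v6,v10,v11) [+--] → (-1.1202, 2.1358, 0.27707)–(-1.1202, 1.9015, 0.6562)  len=0.4457
  (v6,v11,v7) [+-+] → (-1.1202, 1.9015, 0.6562)–(-1.1202, 1.65369, 0.561566)  len=0.2653
  (v7,v11,v12) [+--] → (-1.1202, 1.65369, 0.561566)–(-1.1202, 1.24531, 0.4056)  len=0.4372
  (v7,v12,v8) [+-+] → (-1.1202, 1.24531, 0.4056)–(-1.1202, 1.24531, 0.248238)  len=0.1574
  (v8,v12,v13) [+--] → (-1.1202, 1.24531, 0.248238)–(-1.1202, 1.24531, -0.4056)  len=0.6538
  (v8,v13,v9) [+-+] → (-1.1202, 1.24531, -0.4056)–(-1.1202, 1.35971, -0.449289)  len=0.1225
  (v9,v13,v14) [+--] → (-1.1202, 1.35971, -0.449289)–(-1.1202, 1.9015, -0.6562)  len=0.5800
  (v9,v14,v5) [+-+] → (-1.1202, 1.9015, -0.6562)–(-1.1202, 2.03574, -0.438986)  len=0.2553
  (v5,v14,v10) [+--] → (-1.1202, 2.03574, -0.438986)–(-1.1202, 2.30703, 0)  len=0.5160
  (v15,v20,v16) [-+-] → (-1.1202, -2.30703, 0)–(-1.1202, -2.03574, 0.438986)  len=0.5160
  (v16,v20,v21) [-++] → (-1.1202, -2.03574, 0.438986)–(-1.1202, -1.9015, 0.6562)  len=0.2553
  (v16,v21,v17) [-+-] → (-1.1202, -1.9015, 0.6562)–(-1.1202, -1.35971, 0.449289)  len=0.5800
  (v17,v21,v22) [-++] → (-1.1202, -1.35971, 0.449289)–(-1.1202, -1.24531, 0.4056)  len=0.1225
  (v17,v22,v18) [-+-] → (-1.1202, -1.24531, 0.4056)–(-1.1202, -1.24531, -0.248238)  len=0.6538
  (v18,v22,v23) [-++] → (-1.1202, -1.24531, -0.248238)–(-1.1202, -1.24531, -0.4056)  len=0.1574
  (v18,v23,v19) [-+-] → (-1.1202, -1.24531, -0.4056)–(-1.1202, -1.65369, -0.561566)  len=0.4372
  (v19,v23,v24) [-++] → (-1.1202, -1.65369, -0.561566)–(-1.1202, -1.9015, -0.6562)  len=0.2653
  (v19,v24,v15) [-+-] → (-1.1202, -1.9015, -0.6562)–(-1.1202, -2.1358, -0.27707)  len=0.4457
  (v15,v24,v20) [-++] → (-1.1202, -2.1358, -0.27707)–(-1.1202, -2.30703, 0)  len=0.3257

Chained into 2 loop(s):
  loop 1: 10 segments, perimeter = 3.7588
  loop 2: 10 segments, perimeter = 3.7588
Total perimeter = 7.518

loops=2 perimeter=7.518


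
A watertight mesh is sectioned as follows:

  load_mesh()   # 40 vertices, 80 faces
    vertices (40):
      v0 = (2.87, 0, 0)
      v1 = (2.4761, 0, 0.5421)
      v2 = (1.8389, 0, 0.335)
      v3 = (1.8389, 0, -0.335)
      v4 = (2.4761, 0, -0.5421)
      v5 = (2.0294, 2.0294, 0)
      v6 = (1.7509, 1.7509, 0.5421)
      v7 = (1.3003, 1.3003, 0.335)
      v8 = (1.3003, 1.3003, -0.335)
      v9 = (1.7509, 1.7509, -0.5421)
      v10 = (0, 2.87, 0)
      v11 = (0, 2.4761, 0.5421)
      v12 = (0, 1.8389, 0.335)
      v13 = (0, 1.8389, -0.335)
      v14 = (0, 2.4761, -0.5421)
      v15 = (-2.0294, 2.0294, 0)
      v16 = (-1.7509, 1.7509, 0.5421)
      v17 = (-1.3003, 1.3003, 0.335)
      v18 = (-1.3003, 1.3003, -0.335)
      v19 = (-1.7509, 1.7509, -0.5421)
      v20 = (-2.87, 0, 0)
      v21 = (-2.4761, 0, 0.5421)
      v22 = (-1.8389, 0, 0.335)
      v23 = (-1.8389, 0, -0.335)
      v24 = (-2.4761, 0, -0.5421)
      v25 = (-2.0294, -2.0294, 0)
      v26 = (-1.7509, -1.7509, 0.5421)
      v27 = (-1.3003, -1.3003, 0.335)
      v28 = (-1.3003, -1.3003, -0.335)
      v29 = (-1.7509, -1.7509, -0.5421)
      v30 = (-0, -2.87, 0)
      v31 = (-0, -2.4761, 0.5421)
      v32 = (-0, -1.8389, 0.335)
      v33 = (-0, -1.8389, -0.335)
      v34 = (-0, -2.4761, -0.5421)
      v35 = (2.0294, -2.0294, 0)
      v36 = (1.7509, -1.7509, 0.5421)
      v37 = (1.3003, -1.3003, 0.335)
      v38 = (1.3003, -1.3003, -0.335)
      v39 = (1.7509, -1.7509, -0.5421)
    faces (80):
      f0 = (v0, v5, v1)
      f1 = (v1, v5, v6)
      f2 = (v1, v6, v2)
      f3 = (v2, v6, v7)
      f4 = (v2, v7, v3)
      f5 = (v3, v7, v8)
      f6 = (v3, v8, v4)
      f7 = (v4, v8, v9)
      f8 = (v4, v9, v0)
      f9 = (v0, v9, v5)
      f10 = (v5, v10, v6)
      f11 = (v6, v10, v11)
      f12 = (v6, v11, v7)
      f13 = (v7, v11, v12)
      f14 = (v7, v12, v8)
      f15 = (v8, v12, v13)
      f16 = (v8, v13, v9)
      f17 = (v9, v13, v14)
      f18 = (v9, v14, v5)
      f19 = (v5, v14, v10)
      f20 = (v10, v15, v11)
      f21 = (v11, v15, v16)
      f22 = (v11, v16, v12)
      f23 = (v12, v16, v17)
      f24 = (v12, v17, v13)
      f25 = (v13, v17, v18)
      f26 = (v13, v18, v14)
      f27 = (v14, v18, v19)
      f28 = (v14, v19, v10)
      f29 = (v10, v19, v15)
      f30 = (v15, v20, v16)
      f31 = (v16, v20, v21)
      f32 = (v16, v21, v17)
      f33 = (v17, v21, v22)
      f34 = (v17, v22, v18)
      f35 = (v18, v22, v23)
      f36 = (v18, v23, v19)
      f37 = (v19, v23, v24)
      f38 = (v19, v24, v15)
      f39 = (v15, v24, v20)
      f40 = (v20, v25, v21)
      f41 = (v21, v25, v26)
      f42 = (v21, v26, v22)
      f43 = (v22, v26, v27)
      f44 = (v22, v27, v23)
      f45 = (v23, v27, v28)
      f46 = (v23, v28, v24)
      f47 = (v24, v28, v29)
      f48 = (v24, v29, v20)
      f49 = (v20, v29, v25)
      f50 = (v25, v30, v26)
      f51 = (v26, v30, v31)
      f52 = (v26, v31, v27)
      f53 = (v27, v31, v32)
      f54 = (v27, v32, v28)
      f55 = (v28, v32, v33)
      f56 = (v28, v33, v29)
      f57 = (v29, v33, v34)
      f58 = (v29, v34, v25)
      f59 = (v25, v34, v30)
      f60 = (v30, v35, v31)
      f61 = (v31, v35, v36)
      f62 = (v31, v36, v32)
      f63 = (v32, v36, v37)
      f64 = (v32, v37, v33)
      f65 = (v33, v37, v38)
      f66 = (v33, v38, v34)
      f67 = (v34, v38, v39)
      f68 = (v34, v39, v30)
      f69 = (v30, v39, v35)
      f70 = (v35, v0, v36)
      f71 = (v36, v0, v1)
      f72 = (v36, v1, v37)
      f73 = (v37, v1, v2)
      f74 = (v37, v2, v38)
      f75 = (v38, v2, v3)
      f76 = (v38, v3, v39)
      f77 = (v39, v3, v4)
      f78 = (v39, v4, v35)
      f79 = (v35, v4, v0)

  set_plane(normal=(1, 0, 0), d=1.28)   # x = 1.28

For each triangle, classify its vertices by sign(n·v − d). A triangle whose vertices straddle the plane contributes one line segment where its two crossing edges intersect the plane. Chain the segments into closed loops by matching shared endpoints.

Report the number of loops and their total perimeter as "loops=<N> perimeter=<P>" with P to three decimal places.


Straddling triangles (20 of 80):
  (v5,v10,v6) [+-+] → (1.28, 2.33981, 0)–(1.28, 2.05188, 0.396304)  len=0.4899
  (v6,v10,v11) [+--] → (1.28, 2.05188, 0.396304)–(1.28, 1.94594, 0.5421)  len=0.1802
  (v6,v11,v7) [+-+] → (1.28, 1.94594, 0.5421)–(1.28, 1.31866, 0.338233)  len=0.6596
  (v7,v11,v12) [+--] → (1.28, 1.31866, 0.338233)–(1.28, 1.30871, 0.335)  len=0.0105
  (v7,v12,v8) [+-+] → (1.28, 1.30871, 0.335)–(1.28, 1.30871, -0.32454)  len=0.6595
  (v8,v12,v13) [+--] → (1.28, 1.30871, -0.32454)–(1.28, 1.30871, -0.335)  len=0.0105
  (v8,v13,v9) [+-+] → (1.28, 1.30871, -0.335)–(1.28, 1.77457, -0.486401)  len=0.4898
  (v9,v13,v14) [+--] → (1.28, 1.77457, -0.486401)–(1.28, 1.94594, -0.5421)  len=0.1802
  (v9,v14,v5) [+-+] → (1.28, 1.94594, -0.5421)–(1.28, 2.19435, -0.200182)  len=0.4226
  (v5,v14,v10) [+--] → (1.28, 2.19435, -0.200182)–(1.28, 2.33981, 0)  len=0.2474
  (v30,v35,v31) [-+-] → (1.28, -2.33981, 0)–(1.28, -2.19435, 0.200182)  len=0.2474
  (v31,v35,v36) [-++] → (1.28, -2.19435, 0.200182)–(1.28, -1.94594, 0.5421)  len=0.4226
  (v31,v36,v32) [-+-] → (1.28, -1.94594, 0.5421)–(1.28, -1.77457, 0.486401)  len=0.1802
  (v32,v36,v37) [-++] → (1.28, -1.77457, 0.486401)–(1.28, -1.30871, 0.335)  len=0.4898
  (v32,v37,v33) [-+-] → (1.28, -1.30871, 0.335)–(1.28, -1.30871, 0.32454)  len=0.0105
  (v33,v37,v38) [-++] → (1.28, -1.30871, 0.32454)–(1.28, -1.30871, -0.335)  len=0.6595
  (v33,v38,v34) [-+-] → (1.28, -1.30871, -0.335)–(1.28, -1.31866, -0.338233)  len=0.0105
  (v34,v38,v39) [-++] → (1.28, -1.31866, -0.338233)–(1.28, -1.94594, -0.5421)  len=0.6596
  (v34,v39,v30) [-+-] → (1.28, -1.94594, -0.5421)–(1.28, -2.05188, -0.396304)  len=0.1802
  (v30,v39,v35) [-++] → (1.28, -2.05188, -0.396304)–(1.28, -2.33981, 0)  len=0.4899

Chained into 2 loop(s):
  loop 1: 10 segments, perimeter = 3.3502
  loop 2: 10 segments, perimeter = 3.3502
Total perimeter = 6.700

loops=2 perimeter=6.700


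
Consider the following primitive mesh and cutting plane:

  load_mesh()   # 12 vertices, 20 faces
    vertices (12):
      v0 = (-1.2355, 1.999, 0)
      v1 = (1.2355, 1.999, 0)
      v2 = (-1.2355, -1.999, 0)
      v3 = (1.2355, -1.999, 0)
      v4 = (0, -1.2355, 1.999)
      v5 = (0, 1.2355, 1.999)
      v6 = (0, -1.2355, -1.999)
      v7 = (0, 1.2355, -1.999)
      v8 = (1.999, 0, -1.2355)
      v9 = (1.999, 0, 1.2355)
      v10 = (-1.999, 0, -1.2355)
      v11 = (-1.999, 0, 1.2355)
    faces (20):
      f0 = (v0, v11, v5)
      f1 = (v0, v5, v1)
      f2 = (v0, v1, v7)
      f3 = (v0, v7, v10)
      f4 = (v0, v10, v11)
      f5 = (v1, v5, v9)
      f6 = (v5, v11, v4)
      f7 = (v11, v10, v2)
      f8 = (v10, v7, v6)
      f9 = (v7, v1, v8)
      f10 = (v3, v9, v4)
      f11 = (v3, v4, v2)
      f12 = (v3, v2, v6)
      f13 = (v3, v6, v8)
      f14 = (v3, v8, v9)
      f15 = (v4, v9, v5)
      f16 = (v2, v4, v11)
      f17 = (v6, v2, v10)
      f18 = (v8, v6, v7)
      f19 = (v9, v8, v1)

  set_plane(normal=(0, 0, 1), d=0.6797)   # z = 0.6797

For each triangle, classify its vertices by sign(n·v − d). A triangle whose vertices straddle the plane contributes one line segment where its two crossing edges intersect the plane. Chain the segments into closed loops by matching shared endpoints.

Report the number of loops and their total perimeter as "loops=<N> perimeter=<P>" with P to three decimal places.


Straddling triangles (10 of 20):
  (v0,v11,v5) [-++] → (-1.65553, 0.899267, 0.6797)–(-0.815405, 1.73939, 0.6797)  len=1.1881
  (v0,v5,v1) [-+-] → (-0.815405, 1.73939, 0.6797)–(0.815405, 1.73939, 0.6797)  len=1.6308
  (v0,v10,v11) [--+] → (-1.999, 0, 0.6797)–(-1.65553, 0.899267, 0.6797)  len=0.9626
  (v1,v5,v9) [-++] → (0.815405, 1.73939, 0.6797)–(1.65553, 0.899267, 0.6797)  len=1.1881
  (v11,v10,v2) [+--] → (-1.999, 0, 0.6797)–(-1.65553, -0.899267, 0.6797)  len=0.9626
  (v3,v9,v4) [-++] → (1.65553, -0.899267, 0.6797)–(0.815405, -1.73939, 0.6797)  len=1.1881
  (v3,v4,v2) [-+-] → (0.815405, -1.73939, 0.6797)–(-0.815405, -1.73939, 0.6797)  len=1.6308
  (v3,v8,v9) [--+] → (1.999, 0, 0.6797)–(1.65553, -0.899267, 0.6797)  len=0.9626
  (v2,v4,v11) [-++] → (-0.815405, -1.73939, 0.6797)–(-1.65553, -0.899267, 0.6797)  len=1.1881
  (v9,v8,v1) [+--] → (1.999, 0, 0.6797)–(1.65553, 0.899267, 0.6797)  len=0.9626

Chained into 1 loop(s):
  loop 1: 10 segments, perimeter = 11.8646
Total perimeter = 11.865

loops=1 perimeter=11.865


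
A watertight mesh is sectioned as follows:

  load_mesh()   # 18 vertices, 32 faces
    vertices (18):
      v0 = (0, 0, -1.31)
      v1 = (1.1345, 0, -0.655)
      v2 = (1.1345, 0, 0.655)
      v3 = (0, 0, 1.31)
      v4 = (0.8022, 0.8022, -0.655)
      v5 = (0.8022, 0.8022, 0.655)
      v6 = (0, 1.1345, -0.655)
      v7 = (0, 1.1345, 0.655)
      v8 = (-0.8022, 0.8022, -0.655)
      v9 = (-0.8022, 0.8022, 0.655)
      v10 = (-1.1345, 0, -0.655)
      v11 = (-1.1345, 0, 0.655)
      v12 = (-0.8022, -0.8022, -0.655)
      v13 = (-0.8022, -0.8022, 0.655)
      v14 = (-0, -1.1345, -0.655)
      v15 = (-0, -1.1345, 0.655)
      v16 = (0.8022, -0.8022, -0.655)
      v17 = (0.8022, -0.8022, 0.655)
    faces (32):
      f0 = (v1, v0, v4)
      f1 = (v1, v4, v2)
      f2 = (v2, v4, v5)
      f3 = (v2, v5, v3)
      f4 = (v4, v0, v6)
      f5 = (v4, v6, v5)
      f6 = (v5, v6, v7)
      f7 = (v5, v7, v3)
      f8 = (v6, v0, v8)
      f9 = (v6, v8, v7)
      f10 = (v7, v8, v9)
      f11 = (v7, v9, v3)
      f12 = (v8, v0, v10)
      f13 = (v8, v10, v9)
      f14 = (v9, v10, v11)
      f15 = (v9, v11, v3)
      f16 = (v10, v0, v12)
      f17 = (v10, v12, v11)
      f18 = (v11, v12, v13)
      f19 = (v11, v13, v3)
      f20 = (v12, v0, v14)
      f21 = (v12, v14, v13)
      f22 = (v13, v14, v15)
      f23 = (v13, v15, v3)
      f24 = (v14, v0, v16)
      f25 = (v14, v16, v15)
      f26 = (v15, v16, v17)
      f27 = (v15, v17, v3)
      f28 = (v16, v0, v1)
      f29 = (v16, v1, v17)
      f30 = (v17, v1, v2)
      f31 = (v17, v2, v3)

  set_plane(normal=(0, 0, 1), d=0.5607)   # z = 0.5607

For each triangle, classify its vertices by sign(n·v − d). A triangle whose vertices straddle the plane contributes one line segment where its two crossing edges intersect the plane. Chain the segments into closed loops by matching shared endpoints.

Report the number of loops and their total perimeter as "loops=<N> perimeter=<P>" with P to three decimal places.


loops=1 perimeter=6.946

Straddling triangles (16 of 32):
  (v1,v4,v2) [--+] → (1.11058, 0.0577462, 0.5607)–(1.1345, 0, 0.5607)  len=0.0625
  (v2,v4,v5) [+-+] → (1.11058, 0.0577462, 0.5607)–(0.8022, 0.8022, 0.5607)  len=0.8058
  (v4,v6,v5) [--+] → (0.744454, 0.826121, 0.5607)–(0.8022, 0.8022, 0.5607)  len=0.0625
  (v5,v6,v7) [+-+] → (0.744454, 0.826121, 0.5607)–(0, 1.1345, 0.5607)  len=0.8058
  (v6,v8,v7) [--+] → (-0.0577462, 1.11058, 0.5607)–(0, 1.1345, 0.5607)  len=0.0625
  (v7,v8,v9) [+-+] → (-0.0577462, 1.11058, 0.5607)–(-0.8022, 0.8022, 0.5607)  len=0.8058
  (v8,v10,v9) [--+] → (-0.826121, 0.744454, 0.5607)–(-0.8022, 0.8022, 0.5607)  len=0.0625
  (v9,v10,v11) [+-+] → (-0.826121, 0.744454, 0.5607)–(-1.1345, 0, 0.5607)  len=0.8058
  (v10,v12,v11) [--+] → (-1.11058, -0.0577462, 0.5607)–(-1.1345, 0, 0.5607)  len=0.0625
  (v11,v12,v13) [+-+] → (-1.11058, -0.0577462, 0.5607)–(-0.8022, -0.8022, 0.5607)  len=0.8058
  (v12,v14,v13) [--+] → (-0.744454, -0.826121, 0.5607)–(-0.8022, -0.8022, 0.5607)  len=0.0625
  (v13,v14,v15) [+-+] → (-0.744454, -0.826121, 0.5607)–(0, -1.1345, 0.5607)  len=0.8058
  (v14,v16,v15) [--+] → (0.0577462, -1.11058, 0.5607)–(0, -1.1345, 0.5607)  len=0.0625
  (v15,v16,v17) [+-+] → (0.0577462, -1.11058, 0.5607)–(0.8022, -0.8022, 0.5607)  len=0.8058
  (v16,v1,v17) [--+] → (0.826121, -0.744454, 0.5607)–(0.8022, -0.8022, 0.5607)  len=0.0625
  (v17,v1,v2) [+-+] → (0.826121, -0.744454, 0.5607)–(1.1345, 0, 0.5607)  len=0.8058

Chained into 1 loop(s):
  loop 1: 16 segments, perimeter = 6.9464
Total perimeter = 6.946


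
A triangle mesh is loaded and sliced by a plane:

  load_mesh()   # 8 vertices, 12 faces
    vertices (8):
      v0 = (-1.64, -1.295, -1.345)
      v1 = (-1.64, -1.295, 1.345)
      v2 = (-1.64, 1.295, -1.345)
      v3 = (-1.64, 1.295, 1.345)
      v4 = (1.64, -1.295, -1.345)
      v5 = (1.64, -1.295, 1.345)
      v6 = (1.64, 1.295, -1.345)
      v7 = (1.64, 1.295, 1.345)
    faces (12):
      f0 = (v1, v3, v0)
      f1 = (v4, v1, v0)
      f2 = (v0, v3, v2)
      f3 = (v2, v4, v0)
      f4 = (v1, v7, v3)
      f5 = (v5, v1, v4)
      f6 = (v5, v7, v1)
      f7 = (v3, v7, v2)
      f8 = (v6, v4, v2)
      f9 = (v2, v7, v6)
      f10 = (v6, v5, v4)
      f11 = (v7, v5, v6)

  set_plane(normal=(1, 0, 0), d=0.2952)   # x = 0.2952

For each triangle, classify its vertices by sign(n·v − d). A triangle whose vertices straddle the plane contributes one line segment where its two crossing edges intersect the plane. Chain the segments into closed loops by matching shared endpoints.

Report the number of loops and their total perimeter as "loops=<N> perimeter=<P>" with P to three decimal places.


loops=1 perimeter=10.560

Straddling triangles (8 of 12):
  (v4,v1,v0) [+--] → (0.2952, -1.295, -0.2421)–(0.2952, -1.295, -1.345)  len=1.1029
  (v2,v4,v0) [-+-] → (0.2952, -0.2331, -1.345)–(0.2952, -1.295, -1.345)  len=1.0619
  (v1,v7,v3) [-+-] → (0.2952, 0.2331, 1.345)–(0.2952, 1.295, 1.345)  len=1.0619
  (v5,v1,v4) [+-+] → (0.2952, -1.295, 1.345)–(0.2952, -1.295, -0.2421)  len=1.5871
  (v5,v7,v1) [++-] → (0.2952, 0.2331, 1.345)–(0.2952, -1.295, 1.345)  len=1.5281
  (v3,v7,v2) [-+-] → (0.2952, 1.295, 1.345)–(0.2952, 1.295, 0.2421)  len=1.1029
  (v6,v4,v2) [++-] → (0.2952, -0.2331, -1.345)–(0.2952, 1.295, -1.345)  len=1.5281
  (v2,v7,v6) [-++] → (0.2952, 1.295, 0.2421)–(0.2952, 1.295, -1.345)  len=1.5871

Chained into 1 loop(s):
  loop 1: 8 segments, perimeter = 10.5600
Total perimeter = 10.560


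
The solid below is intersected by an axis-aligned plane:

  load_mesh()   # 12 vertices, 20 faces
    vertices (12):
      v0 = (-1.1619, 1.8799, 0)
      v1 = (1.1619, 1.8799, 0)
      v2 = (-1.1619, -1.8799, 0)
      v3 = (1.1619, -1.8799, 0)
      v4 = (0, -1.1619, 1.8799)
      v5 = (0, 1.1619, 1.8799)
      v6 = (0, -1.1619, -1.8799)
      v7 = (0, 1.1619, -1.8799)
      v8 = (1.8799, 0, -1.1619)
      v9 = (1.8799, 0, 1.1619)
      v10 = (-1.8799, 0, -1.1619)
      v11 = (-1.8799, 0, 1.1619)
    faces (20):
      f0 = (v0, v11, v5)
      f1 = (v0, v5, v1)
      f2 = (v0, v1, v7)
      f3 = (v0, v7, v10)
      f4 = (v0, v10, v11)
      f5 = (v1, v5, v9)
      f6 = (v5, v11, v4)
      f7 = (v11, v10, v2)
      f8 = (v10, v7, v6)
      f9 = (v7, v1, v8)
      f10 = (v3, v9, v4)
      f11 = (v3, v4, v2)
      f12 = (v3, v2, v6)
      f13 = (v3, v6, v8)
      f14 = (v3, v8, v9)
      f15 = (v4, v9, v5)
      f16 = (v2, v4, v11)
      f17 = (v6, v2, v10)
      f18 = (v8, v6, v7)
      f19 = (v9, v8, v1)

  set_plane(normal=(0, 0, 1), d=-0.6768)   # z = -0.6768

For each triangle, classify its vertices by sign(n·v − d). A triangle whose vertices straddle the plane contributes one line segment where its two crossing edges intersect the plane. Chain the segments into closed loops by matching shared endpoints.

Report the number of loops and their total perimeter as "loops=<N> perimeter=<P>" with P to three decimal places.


loops=1 perimeter=11.067

Straddling triangles (10 of 20):
  (v0,v1,v7) [++-] → (0.743594, 1.62141, -0.6768)–(-0.743594, 1.62141, -0.6768)  len=1.4872
  (v0,v7,v10) [+--] → (-0.743594, 1.62141, -0.6768)–(-1.58013, 0.784869, -0.6768)  len=1.1830
  (v0,v10,v11) [+-+] → (-1.58013, 0.784869, -0.6768)–(-1.8799, 0, -0.6768)  len=0.8402
  (v11,v10,v2) [+-+] → (-1.8799, 0, -0.6768)–(-1.58013, -0.784869, -0.6768)  len=0.8402
  (v7,v1,v8) [-+-] → (0.743594, 1.62141, -0.6768)–(1.58013, 0.784869, -0.6768)  len=1.1830
  (v3,v2,v6) [++-] → (-0.743594, -1.62141, -0.6768)–(0.743594, -1.62141, -0.6768)  len=1.4872
  (v3,v6,v8) [+--] → (0.743594, -1.62141, -0.6768)–(1.58013, -0.784869, -0.6768)  len=1.1830
  (v3,v8,v9) [+-+] → (1.58013, -0.784869, -0.6768)–(1.8799, 0, -0.6768)  len=0.8402
  (v6,v2,v10) [-+-] → (-0.743594, -1.62141, -0.6768)–(-1.58013, -0.784869, -0.6768)  len=1.1830
  (v9,v8,v1) [+-+] → (1.8799, 0, -0.6768)–(1.58013, 0.784869, -0.6768)  len=0.8402

Chained into 1 loop(s):
  loop 1: 10 segments, perimeter = 11.0672
Total perimeter = 11.067


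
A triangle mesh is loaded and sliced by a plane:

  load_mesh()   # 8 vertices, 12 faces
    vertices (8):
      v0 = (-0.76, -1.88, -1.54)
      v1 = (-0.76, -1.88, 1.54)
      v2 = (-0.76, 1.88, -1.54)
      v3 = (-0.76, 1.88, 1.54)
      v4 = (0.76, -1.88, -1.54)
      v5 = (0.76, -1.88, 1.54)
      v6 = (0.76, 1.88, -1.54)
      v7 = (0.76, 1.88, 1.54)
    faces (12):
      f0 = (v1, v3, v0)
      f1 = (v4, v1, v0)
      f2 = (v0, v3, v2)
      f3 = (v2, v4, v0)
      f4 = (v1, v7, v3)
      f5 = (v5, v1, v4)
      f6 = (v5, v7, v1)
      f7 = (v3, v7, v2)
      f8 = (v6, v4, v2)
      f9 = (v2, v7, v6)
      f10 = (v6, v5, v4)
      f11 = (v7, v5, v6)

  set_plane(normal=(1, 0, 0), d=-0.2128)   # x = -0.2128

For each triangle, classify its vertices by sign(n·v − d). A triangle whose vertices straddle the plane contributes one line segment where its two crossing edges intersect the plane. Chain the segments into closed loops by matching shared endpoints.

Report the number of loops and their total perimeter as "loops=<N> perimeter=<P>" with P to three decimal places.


Straddling triangles (8 of 12):
  (v4,v1,v0) [+--] → (-0.2128, -1.88, 0.4312)–(-0.2128, -1.88, -1.54)  len=1.9712
  (v2,v4,v0) [-+-] → (-0.2128, 0.5264, -1.54)–(-0.2128, -1.88, -1.54)  len=2.4064
  (v1,v7,v3) [-+-] → (-0.2128, -0.5264, 1.54)–(-0.2128, 1.88, 1.54)  len=2.4064
  (v5,v1,v4) [+-+] → (-0.2128, -1.88, 1.54)–(-0.2128, -1.88, 0.4312)  len=1.1088
  (v5,v7,v1) [++-] → (-0.2128, -0.5264, 1.54)–(-0.2128, -1.88, 1.54)  len=1.3536
  (v3,v7,v2) [-+-] → (-0.2128, 1.88, 1.54)–(-0.2128, 1.88, -0.4312)  len=1.9712
  (v6,v4,v2) [++-] → (-0.2128, 0.5264, -1.54)–(-0.2128, 1.88, -1.54)  len=1.3536
  (v2,v7,v6) [-++] → (-0.2128, 1.88, -0.4312)–(-0.2128, 1.88, -1.54)  len=1.1088

Chained into 1 loop(s):
  loop 1: 8 segments, perimeter = 13.6800
Total perimeter = 13.680

loops=1 perimeter=13.680


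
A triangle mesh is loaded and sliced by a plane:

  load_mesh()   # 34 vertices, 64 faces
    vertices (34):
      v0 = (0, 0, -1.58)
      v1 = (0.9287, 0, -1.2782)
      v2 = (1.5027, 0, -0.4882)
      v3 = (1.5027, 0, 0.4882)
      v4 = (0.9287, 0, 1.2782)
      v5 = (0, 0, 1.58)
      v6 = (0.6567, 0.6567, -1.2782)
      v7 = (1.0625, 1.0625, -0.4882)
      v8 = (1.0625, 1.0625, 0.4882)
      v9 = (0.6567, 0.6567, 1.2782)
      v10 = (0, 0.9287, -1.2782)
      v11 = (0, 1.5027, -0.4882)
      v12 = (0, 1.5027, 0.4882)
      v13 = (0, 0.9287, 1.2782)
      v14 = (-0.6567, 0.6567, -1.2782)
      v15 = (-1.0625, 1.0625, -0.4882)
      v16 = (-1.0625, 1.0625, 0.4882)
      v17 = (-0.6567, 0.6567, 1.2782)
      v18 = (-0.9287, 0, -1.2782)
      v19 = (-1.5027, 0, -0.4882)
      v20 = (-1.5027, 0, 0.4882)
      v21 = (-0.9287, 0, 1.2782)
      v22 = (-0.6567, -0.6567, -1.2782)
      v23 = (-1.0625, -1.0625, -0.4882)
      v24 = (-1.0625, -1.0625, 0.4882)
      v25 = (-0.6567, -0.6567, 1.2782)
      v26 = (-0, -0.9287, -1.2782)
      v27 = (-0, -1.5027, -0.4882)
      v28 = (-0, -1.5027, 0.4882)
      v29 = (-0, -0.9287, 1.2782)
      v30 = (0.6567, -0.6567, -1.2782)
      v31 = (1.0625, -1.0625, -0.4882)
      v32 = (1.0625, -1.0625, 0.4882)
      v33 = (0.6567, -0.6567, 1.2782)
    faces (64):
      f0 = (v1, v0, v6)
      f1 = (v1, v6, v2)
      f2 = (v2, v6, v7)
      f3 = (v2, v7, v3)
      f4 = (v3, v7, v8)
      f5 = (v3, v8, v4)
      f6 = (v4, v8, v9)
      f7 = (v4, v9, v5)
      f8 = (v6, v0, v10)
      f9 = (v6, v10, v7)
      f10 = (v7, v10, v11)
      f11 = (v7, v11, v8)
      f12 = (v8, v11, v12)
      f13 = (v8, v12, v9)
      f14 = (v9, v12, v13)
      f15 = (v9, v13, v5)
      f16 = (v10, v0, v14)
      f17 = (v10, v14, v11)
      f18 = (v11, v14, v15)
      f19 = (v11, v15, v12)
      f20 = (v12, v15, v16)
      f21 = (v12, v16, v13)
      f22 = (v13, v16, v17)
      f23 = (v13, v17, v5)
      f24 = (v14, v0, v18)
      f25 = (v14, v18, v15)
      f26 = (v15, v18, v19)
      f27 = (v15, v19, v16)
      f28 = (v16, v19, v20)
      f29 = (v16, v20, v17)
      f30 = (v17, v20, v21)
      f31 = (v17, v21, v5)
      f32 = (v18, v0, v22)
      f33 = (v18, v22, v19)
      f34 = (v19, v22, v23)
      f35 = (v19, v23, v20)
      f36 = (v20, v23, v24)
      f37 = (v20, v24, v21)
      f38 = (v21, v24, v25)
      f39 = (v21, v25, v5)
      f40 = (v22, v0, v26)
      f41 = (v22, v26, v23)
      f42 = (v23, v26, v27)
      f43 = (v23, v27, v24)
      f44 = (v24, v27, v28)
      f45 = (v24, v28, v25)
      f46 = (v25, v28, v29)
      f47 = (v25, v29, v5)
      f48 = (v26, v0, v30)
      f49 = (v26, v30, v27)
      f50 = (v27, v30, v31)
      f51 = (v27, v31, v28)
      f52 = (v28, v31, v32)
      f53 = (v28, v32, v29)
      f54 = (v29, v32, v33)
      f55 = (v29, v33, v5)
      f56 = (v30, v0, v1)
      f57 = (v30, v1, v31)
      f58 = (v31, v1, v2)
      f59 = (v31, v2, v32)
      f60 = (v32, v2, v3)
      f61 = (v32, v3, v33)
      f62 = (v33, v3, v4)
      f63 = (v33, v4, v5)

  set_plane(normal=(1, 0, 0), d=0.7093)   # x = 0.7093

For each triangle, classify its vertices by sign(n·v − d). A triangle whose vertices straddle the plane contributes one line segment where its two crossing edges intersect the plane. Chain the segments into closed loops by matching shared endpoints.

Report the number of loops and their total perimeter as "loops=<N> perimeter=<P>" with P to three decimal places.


Straddling triangles (20 of 64):
  (v1,v0,v6) [+--] → (0.7093, 0, -1.3495)–(0.7093, 0.529706, -1.2782)  len=0.5345
  (v1,v6,v2) [+-+] → (0.7093, 0.529706, -1.2782)–(0.7093, 0.61587, -1.22908)  len=0.0992
  (v2,v6,v7) [+-+] → (0.7093, 0.61587, -1.22908)–(0.7093, 0.7093, -1.1758)  len=0.1076
  (v4,v8,v9) [++-] → (0.7093, 0.7093, 1.1758)–(0.7093, 0.529706, 1.2782)  len=0.2067
  (v4,v9,v5) [+--] → (0.7093, 0.529706, 1.2782)–(0.7093, 0, 1.3495)  len=0.5345
  (v6,v10,v7) [--+] → (0.7093, 1.01802, -0.750815)–(0.7093, 0.7093, -1.1758)  len=0.5253
  (v7,v10,v11) [+--] → (0.7093, 1.01802, -0.750815)–(0.7093, 1.20883, -0.4882)  len=0.3246
  (v7,v11,v8) [+-+] → (0.7093, 1.20883, -0.4882)–(0.7093, 1.20883, 0.163622)  len=0.6518
  (v8,v11,v12) [+--] → (0.7093, 1.20883, 0.163622)–(0.7093, 1.20883, 0.4882)  len=0.3246
  (v8,v12,v9) [+--] → (0.7093, 1.20883, 0.4882)–(0.7093, 0.7093, 1.1758)  len=0.8499
  (v27,v30,v31) [--+] → (0.7093, -0.7093, -1.1758)–(0.7093, -1.20883, -0.4882)  len=0.8499
  (v27,v31,v28) [-+-] → (0.7093, -1.20883, -0.4882)–(0.7093, -1.20883, -0.163622)  len=0.3246
  (v28,v31,v32) [-++] → (0.7093, -1.20883, -0.163622)–(0.7093, -1.20883, 0.4882)  len=0.6518
  (v28,v32,v29) [-+-] → (0.7093, -1.20883, 0.4882)–(0.7093, -1.01802, 0.750815)  len=0.3246
  (v29,v32,v33) [-+-] → (0.7093, -1.01802, 0.750815)–(0.7093, -0.7093, 1.1758)  len=0.5253
  (v30,v0,v1) [--+] → (0.7093, 0, -1.3495)–(0.7093, -0.529706, -1.2782)  len=0.5345
  (v30,v1,v31) [-++] → (0.7093, -0.529706, -1.2782)–(0.7093, -0.7093, -1.1758)  len=0.2067
  (v32,v3,v33) [++-] → (0.7093, -0.61587, 1.22908)–(0.7093, -0.7093, 1.1758)  len=0.1076
  (v33,v3,v4) [-++] → (0.7093, -0.61587, 1.22908)–(0.7093, -0.529706, 1.2782)  len=0.0992
  (v33,v4,v5) [-+-] → (0.7093, -0.529706, 1.2782)–(0.7093, 0, 1.3495)  len=0.5345

Chained into 1 loop(s):
  loop 1: 20 segments, perimeter = 8.3173
Total perimeter = 8.317

loops=1 perimeter=8.317


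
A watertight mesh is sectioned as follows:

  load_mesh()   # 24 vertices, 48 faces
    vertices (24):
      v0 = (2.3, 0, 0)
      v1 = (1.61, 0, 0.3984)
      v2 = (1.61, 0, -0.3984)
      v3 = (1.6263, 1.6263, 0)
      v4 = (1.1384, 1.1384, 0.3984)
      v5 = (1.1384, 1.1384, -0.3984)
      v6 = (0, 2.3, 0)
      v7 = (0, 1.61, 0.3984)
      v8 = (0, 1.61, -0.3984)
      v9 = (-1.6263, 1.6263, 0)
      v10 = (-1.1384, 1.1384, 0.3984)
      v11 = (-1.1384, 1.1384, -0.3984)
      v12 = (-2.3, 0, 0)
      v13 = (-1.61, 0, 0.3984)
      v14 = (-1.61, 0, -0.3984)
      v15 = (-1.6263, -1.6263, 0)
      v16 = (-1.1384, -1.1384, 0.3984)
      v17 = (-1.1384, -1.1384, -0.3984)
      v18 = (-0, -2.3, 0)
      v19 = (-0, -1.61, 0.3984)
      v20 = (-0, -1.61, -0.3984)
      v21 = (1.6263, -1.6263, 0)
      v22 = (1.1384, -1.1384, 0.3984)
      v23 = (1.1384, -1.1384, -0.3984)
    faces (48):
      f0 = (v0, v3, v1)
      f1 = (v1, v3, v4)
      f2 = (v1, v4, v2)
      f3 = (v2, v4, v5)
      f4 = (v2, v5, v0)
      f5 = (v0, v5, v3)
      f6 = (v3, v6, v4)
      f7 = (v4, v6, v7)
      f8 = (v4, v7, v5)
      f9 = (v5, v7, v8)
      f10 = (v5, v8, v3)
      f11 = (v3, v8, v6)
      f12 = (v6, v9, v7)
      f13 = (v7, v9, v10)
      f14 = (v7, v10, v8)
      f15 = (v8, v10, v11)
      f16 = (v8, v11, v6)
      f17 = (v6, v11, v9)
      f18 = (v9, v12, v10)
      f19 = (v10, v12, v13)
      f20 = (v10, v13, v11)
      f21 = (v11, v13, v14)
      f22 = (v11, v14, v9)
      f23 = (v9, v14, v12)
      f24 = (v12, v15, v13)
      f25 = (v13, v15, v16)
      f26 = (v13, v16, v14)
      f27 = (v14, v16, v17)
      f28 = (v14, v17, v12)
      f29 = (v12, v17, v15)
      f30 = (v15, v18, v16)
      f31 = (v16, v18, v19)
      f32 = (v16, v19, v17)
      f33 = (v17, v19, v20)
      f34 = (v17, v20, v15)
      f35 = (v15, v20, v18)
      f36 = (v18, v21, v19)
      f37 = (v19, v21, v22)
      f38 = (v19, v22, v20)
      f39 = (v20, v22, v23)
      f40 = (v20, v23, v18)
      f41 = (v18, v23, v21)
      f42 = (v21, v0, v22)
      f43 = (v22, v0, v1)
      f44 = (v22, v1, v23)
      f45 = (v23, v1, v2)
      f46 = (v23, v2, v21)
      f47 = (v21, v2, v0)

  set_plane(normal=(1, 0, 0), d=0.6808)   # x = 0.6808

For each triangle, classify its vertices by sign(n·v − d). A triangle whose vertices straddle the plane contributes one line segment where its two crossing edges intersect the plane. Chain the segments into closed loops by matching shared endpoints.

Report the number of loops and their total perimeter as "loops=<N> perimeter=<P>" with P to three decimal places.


loops=2 perimeter=4.781

Straddling triangles (12 of 48):
  (v3,v6,v4) [+-+] → (0.6808, 2.01798, 0)–(0.6808, 1.60533, 0.238256)  len=0.4765
  (v4,v6,v7) [+--] → (0.6808, 1.60533, 0.238256)–(0.6808, 1.32797, 0.3984)  len=0.3203
  (v4,v7,v5) [+-+] → (0.6808, 1.32797, 0.3984)–(0.6808, 1.32797, -0.0781122)  len=0.4765
  (v5,v7,v8) [+--] → (0.6808, 1.32797, -0.0781122)–(0.6808, 1.32797, -0.3984)  len=0.3203
  (v5,v8,v3) [+-+] → (0.6808, 1.32797, -0.3984)–(0.6808, 1.61682, -0.231622)  len=0.3335
  (v3,v8,v6) [+--] → (0.6808, 1.61682, -0.231622)–(0.6808, 2.01798, 0)  len=0.4632
  (v18,v21,v19) [-+-] → (0.6808, -2.01798, 0)–(0.6808, -1.61682, 0.231622)  len=0.4632
  (v19,v21,v22) [-++] → (0.6808, -1.61682, 0.231622)–(0.6808, -1.32797, 0.3984)  len=0.3335
  (v19,v22,v20) [-+-] → (0.6808, -1.32797, 0.3984)–(0.6808, -1.32797, 0.0781122)  len=0.3203
  (v20,v22,v23) [-++] → (0.6808, -1.32797, 0.0781122)–(0.6808, -1.32797, -0.3984)  len=0.4765
  (v20,v23,v18) [-+-] → (0.6808, -1.32797, -0.3984)–(0.6808, -1.60533, -0.238256)  len=0.3203
  (v18,v23,v21) [-++] → (0.6808, -1.60533, -0.238256)–(0.6808, -2.01798, 0)  len=0.4765

Chained into 2 loop(s):
  loop 1: 6 segments, perimeter = 2.3903
  loop 2: 6 segments, perimeter = 2.3903
Total perimeter = 4.781
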